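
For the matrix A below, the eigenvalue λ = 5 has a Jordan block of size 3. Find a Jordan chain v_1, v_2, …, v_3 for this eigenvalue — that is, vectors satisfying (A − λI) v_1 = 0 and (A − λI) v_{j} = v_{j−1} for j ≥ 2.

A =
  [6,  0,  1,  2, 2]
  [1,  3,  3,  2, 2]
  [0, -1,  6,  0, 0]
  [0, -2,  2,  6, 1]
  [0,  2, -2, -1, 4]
A Jordan chain for λ = 5 of length 3:
v_1 = (1, -1, -1, -2, 2)ᵀ
v_2 = (1, 1, 0, 0, 0)ᵀ
v_3 = (1, 0, 0, 0, 0)ᵀ

Let N = A − (5)·I. We want v_3 with N^3 v_3 = 0 but N^2 v_3 ≠ 0; then v_{j-1} := N · v_j for j = 3, …, 2.

Pick v_3 = (1, 0, 0, 0, 0)ᵀ.
Then v_2 = N · v_3 = (1, 1, 0, 0, 0)ᵀ.
Then v_1 = N · v_2 = (1, -1, -1, -2, 2)ᵀ.

Sanity check: (A − (5)·I) v_1 = (0, 0, 0, 0, 0)ᵀ = 0. ✓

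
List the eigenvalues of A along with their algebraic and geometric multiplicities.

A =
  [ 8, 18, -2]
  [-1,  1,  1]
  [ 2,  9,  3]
λ = 4: alg = 3, geom = 1

Step 1 — factor the characteristic polynomial to read off the algebraic multiplicities:
  χ_A(x) = (x - 4)^3

Step 2 — compute geometric multiplicities via the rank-nullity identity g(λ) = n − rank(A − λI):
  rank(A − (4)·I) = 2, so dim ker(A − (4)·I) = n − 2 = 1

Summary:
  λ = 4: algebraic multiplicity = 3, geometric multiplicity = 1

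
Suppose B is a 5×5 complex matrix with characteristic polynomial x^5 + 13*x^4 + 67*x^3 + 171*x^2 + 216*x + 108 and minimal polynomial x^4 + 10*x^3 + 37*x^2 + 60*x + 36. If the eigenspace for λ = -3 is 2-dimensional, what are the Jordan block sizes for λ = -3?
Block sizes for λ = -3: [2, 1]

Step 1 — from the characteristic polynomial, algebraic multiplicity of λ = -3 is 3. From dim ker(B − (-3)·I) = 2, there are exactly 2 Jordan blocks for λ = -3.
Step 2 — from the minimal polynomial, the factor (x + 3)^2 tells us the largest block for λ = -3 has size 2.
Step 3 — with total size 3, 2 blocks, and largest block 2, the block sizes (in nonincreasing order) are [2, 1].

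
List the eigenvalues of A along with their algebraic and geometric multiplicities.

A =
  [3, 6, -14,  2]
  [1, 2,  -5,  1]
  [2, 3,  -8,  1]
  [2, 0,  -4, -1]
λ = -1: alg = 4, geom = 2

Step 1 — factor the characteristic polynomial to read off the algebraic multiplicities:
  χ_A(x) = (x + 1)^4

Step 2 — compute geometric multiplicities via the rank-nullity identity g(λ) = n − rank(A − λI):
  rank(A − (-1)·I) = 2, so dim ker(A − (-1)·I) = n − 2 = 2

Summary:
  λ = -1: algebraic multiplicity = 4, geometric multiplicity = 2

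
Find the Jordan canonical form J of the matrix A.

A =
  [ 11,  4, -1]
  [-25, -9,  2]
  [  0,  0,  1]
J_3(1)

The characteristic polynomial is
  det(x·I − A) = x^3 - 3*x^2 + 3*x - 1 = (x - 1)^3

Eigenvalues and multiplicities (the geometric multiplicity of λ is n − rank(A − λI), which equals the number of Jordan blocks for λ):
  λ = 1: algebraic multiplicity = 3, geometric multiplicity = 1

Determining the block sizes for each eigenvalue:
  λ = 1: one block (gm = 1), so the single block has size am = 3 → block sizes [3]

Assembling the blocks gives a Jordan form
J =
  [1, 1, 0]
  [0, 1, 1]
  [0, 0, 1]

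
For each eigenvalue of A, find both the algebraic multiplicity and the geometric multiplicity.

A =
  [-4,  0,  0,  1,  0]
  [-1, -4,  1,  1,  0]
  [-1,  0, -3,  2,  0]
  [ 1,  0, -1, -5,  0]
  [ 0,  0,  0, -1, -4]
λ = -4: alg = 5, geom = 3

Step 1 — factor the characteristic polynomial to read off the algebraic multiplicities:
  χ_A(x) = (x + 4)^5

Step 2 — compute geometric multiplicities via the rank-nullity identity g(λ) = n − rank(A − λI):
  rank(A − (-4)·I) = 2, so dim ker(A − (-4)·I) = n − 2 = 3

Summary:
  λ = -4: algebraic multiplicity = 5, geometric multiplicity = 3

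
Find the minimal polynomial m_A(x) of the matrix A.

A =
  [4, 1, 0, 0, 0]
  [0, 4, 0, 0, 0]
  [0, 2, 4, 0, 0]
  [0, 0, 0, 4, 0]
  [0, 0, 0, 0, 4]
x^2 - 8*x + 16

The characteristic polynomial is χ_A(x) = (x - 4)^5, so the eigenvalues are known. The minimal polynomial is
  m_A(x) = Π_λ (x − λ)^{k_λ}
where k_λ is the size of the *largest* Jordan block for λ (equivalently, the smallest k with (A − λI)^k v = 0 for every generalised eigenvector v of λ).

  λ = 4: largest Jordan block has size 2, contributing (x − 4)^2

So m_A(x) = (x - 4)^2 = x^2 - 8*x + 16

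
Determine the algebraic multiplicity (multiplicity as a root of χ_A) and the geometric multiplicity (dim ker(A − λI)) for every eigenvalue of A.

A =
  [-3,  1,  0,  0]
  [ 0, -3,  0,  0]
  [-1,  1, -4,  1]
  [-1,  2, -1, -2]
λ = -3: alg = 4, geom = 2

Step 1 — factor the characteristic polynomial to read off the algebraic multiplicities:
  χ_A(x) = (x + 3)^4

Step 2 — compute geometric multiplicities via the rank-nullity identity g(λ) = n − rank(A − λI):
  rank(A − (-3)·I) = 2, so dim ker(A − (-3)·I) = n − 2 = 2

Summary:
  λ = -3: algebraic multiplicity = 4, geometric multiplicity = 2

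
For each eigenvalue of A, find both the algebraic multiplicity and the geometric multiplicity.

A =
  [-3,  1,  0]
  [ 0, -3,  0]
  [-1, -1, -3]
λ = -3: alg = 3, geom = 1

Step 1 — factor the characteristic polynomial to read off the algebraic multiplicities:
  χ_A(x) = (x + 3)^3

Step 2 — compute geometric multiplicities via the rank-nullity identity g(λ) = n − rank(A − λI):
  rank(A − (-3)·I) = 2, so dim ker(A − (-3)·I) = n − 2 = 1

Summary:
  λ = -3: algebraic multiplicity = 3, geometric multiplicity = 1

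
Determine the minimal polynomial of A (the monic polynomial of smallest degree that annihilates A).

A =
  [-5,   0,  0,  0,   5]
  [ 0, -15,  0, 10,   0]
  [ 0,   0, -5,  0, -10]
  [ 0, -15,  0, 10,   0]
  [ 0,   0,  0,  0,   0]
x^2 + 5*x

The characteristic polynomial is χ_A(x) = x^2*(x + 5)^3, so the eigenvalues are known. The minimal polynomial is
  m_A(x) = Π_λ (x − λ)^{k_λ}
where k_λ is the size of the *largest* Jordan block for λ (equivalently, the smallest k with (A − λI)^k v = 0 for every generalised eigenvector v of λ).

  λ = -5: largest Jordan block has size 1, contributing (x + 5)
  λ = 0: largest Jordan block has size 1, contributing (x − 0)

So m_A(x) = x*(x + 5) = x^2 + 5*x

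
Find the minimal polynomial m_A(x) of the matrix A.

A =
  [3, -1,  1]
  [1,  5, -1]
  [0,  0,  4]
x^2 - 8*x + 16

The characteristic polynomial is χ_A(x) = (x - 4)^3, so the eigenvalues are known. The minimal polynomial is
  m_A(x) = Π_λ (x − λ)^{k_λ}
where k_λ is the size of the *largest* Jordan block for λ (equivalently, the smallest k with (A − λI)^k v = 0 for every generalised eigenvector v of λ).

  λ = 4: largest Jordan block has size 2, contributing (x − 4)^2

So m_A(x) = (x - 4)^2 = x^2 - 8*x + 16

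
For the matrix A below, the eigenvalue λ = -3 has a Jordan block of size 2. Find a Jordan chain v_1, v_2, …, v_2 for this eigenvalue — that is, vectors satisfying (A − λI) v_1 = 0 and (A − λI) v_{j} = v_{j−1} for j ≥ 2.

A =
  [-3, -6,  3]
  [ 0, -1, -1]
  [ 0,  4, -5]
A Jordan chain for λ = -3 of length 2:
v_1 = (-6, 2, 4)ᵀ
v_2 = (0, 1, 0)ᵀ

Let N = A − (-3)·I. We want v_2 with N^2 v_2 = 0 but N^1 v_2 ≠ 0; then v_{j-1} := N · v_j for j = 2, …, 2.

Pick v_2 = (0, 1, 0)ᵀ.
Then v_1 = N · v_2 = (-6, 2, 4)ᵀ.

Sanity check: (A − (-3)·I) v_1 = (0, 0, 0)ᵀ = 0. ✓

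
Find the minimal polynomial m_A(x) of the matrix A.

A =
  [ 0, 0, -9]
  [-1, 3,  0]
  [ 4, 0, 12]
x^3 - 15*x^2 + 72*x - 108

The characteristic polynomial is χ_A(x) = (x - 6)^2*(x - 3), so the eigenvalues are known. The minimal polynomial is
  m_A(x) = Π_λ (x − λ)^{k_λ}
where k_λ is the size of the *largest* Jordan block for λ (equivalently, the smallest k with (A − λI)^k v = 0 for every generalised eigenvector v of λ).

  λ = 3: largest Jordan block has size 1, contributing (x − 3)
  λ = 6: largest Jordan block has size 2, contributing (x − 6)^2

So m_A(x) = (x - 6)^2*(x - 3) = x^3 - 15*x^2 + 72*x - 108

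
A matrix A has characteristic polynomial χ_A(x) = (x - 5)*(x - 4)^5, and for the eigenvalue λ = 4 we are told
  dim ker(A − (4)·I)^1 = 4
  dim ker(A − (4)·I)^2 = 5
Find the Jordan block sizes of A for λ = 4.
Block sizes for λ = 4: [2, 1, 1, 1]

From the dimensions of kernels of powers, the number of Jordan blocks of size at least j is d_j − d_{j−1} where d_j = dim ker(N^j) (with d_0 = 0). Computing the differences gives [4, 1].
The number of blocks of size exactly k is (#blocks of size ≥ k) − (#blocks of size ≥ k + 1), so the partition is: 3 block(s) of size 1, 1 block(s) of size 2.
In nonincreasing order the block sizes are [2, 1, 1, 1].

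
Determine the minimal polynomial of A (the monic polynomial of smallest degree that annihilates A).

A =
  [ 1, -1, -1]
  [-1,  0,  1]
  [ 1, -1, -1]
x^3

The characteristic polynomial is χ_A(x) = x^3, so the eigenvalues are known. The minimal polynomial is
  m_A(x) = Π_λ (x − λ)^{k_λ}
where k_λ is the size of the *largest* Jordan block for λ (equivalently, the smallest k with (A − λI)^k v = 0 for every generalised eigenvector v of λ).

  λ = 0: largest Jordan block has size 3, contributing (x − 0)^3

So m_A(x) = x^3 = x^3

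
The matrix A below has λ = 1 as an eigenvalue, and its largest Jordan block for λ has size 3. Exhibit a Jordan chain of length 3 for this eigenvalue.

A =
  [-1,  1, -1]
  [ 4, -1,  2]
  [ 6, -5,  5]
A Jordan chain for λ = 1 of length 3:
v_1 = (2, -4, -8)ᵀ
v_2 = (-2, 4, 6)ᵀ
v_3 = (1, 0, 0)ᵀ

Let N = A − (1)·I. We want v_3 with N^3 v_3 = 0 but N^2 v_3 ≠ 0; then v_{j-1} := N · v_j for j = 3, …, 2.

Pick v_3 = (1, 0, 0)ᵀ.
Then v_2 = N · v_3 = (-2, 4, 6)ᵀ.
Then v_1 = N · v_2 = (2, -4, -8)ᵀ.

Sanity check: (A − (1)·I) v_1 = (0, 0, 0)ᵀ = 0. ✓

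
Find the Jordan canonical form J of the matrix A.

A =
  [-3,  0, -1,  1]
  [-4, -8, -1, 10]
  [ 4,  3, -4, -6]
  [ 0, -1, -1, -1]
J_2(-5) ⊕ J_2(-3)

The characteristic polynomial is
  det(x·I − A) = x^4 + 16*x^3 + 94*x^2 + 240*x + 225 = (x + 3)^2*(x + 5)^2

Eigenvalues and multiplicities (the geometric multiplicity of λ is n − rank(A − λI), which equals the number of Jordan blocks for λ):
  λ = -5: algebraic multiplicity = 2, geometric multiplicity = 1
  λ = -3: algebraic multiplicity = 2, geometric multiplicity = 1

Determining the block sizes for each eigenvalue:
  λ = -5: one block (gm = 1), so the single block has size am = 2 → block sizes [2]
  λ = -3: one block (gm = 1), so the single block has size am = 2 → block sizes [2]

Assembling the blocks gives a Jordan form
J =
  [-5,  1,  0,  0]
  [ 0, -5,  0,  0]
  [ 0,  0, -3,  1]
  [ 0,  0,  0, -3]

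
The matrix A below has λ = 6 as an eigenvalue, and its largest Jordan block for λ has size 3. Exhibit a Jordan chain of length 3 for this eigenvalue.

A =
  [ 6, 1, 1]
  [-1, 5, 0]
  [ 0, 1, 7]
A Jordan chain for λ = 6 of length 3:
v_1 = (-1, 1, -1)ᵀ
v_2 = (0, -1, 0)ᵀ
v_3 = (1, 0, 0)ᵀ

Let N = A − (6)·I. We want v_3 with N^3 v_3 = 0 but N^2 v_3 ≠ 0; then v_{j-1} := N · v_j for j = 3, …, 2.

Pick v_3 = (1, 0, 0)ᵀ.
Then v_2 = N · v_3 = (0, -1, 0)ᵀ.
Then v_1 = N · v_2 = (-1, 1, -1)ᵀ.

Sanity check: (A − (6)·I) v_1 = (0, 0, 0)ᵀ = 0. ✓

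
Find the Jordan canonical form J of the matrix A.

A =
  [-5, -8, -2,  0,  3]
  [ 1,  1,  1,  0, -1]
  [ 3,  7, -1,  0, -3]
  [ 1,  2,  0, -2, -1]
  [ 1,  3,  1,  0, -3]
J_3(-2) ⊕ J_1(-2) ⊕ J_1(-2)

The characteristic polynomial is
  det(x·I − A) = x^5 + 10*x^4 + 40*x^3 + 80*x^2 + 80*x + 32 = (x + 2)^5

Eigenvalues and multiplicities (the geometric multiplicity of λ is n − rank(A − λI), which equals the number of Jordan blocks for λ):
  λ = -2: algebraic multiplicity = 5, geometric multiplicity = 3

Determining the block sizes for each eigenvalue:
  λ = -2: with am = 5 and gm = 3, the partition is not yet determined (e.g. several partitions of 5 into 3 parts exist). Let N = A − (-2)·I. Computing rank(N^1) = 2, rank(N^2) = 1, rank(N^3) = 0; the number of blocks of size ≥ j is rank(N^{j−1}) − rank(N^j), giving [3, 1, 1]. So we have 1 block(s) of size 3, 2 block(s) of size 1 → block sizes [3, 1, 1]

Assembling the blocks gives a Jordan form
J =
  [-2,  1,  0,  0,  0]
  [ 0, -2,  1,  0,  0]
  [ 0,  0, -2,  0,  0]
  [ 0,  0,  0, -2,  0]
  [ 0,  0,  0,  0, -2]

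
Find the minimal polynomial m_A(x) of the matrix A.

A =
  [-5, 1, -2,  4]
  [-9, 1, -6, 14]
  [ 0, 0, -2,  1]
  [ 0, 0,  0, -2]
x^2 + 4*x + 4

The characteristic polynomial is χ_A(x) = (x + 2)^4, so the eigenvalues are known. The minimal polynomial is
  m_A(x) = Π_λ (x − λ)^{k_λ}
where k_λ is the size of the *largest* Jordan block for λ (equivalently, the smallest k with (A − λI)^k v = 0 for every generalised eigenvector v of λ).

  λ = -2: largest Jordan block has size 2, contributing (x + 2)^2

So m_A(x) = (x + 2)^2 = x^2 + 4*x + 4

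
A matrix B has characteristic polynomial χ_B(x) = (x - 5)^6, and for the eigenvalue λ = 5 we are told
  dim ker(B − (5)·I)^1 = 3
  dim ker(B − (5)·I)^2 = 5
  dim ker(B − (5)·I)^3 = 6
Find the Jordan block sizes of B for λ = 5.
Block sizes for λ = 5: [3, 2, 1]

From the dimensions of kernels of powers, the number of Jordan blocks of size at least j is d_j − d_{j−1} where d_j = dim ker(N^j) (with d_0 = 0). Computing the differences gives [3, 2, 1].
The number of blocks of size exactly k is (#blocks of size ≥ k) − (#blocks of size ≥ k + 1), so the partition is: 1 block(s) of size 1, 1 block(s) of size 2, 1 block(s) of size 3.
In nonincreasing order the block sizes are [3, 2, 1].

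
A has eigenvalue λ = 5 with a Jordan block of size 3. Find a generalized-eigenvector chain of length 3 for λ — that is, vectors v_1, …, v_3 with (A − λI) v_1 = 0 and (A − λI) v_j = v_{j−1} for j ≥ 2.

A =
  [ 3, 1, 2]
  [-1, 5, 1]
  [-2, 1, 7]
A Jordan chain for λ = 5 of length 3:
v_1 = (-1, 0, -1)ᵀ
v_2 = (-2, -1, -2)ᵀ
v_3 = (1, 0, 0)ᵀ

Let N = A − (5)·I. We want v_3 with N^3 v_3 = 0 but N^2 v_3 ≠ 0; then v_{j-1} := N · v_j for j = 3, …, 2.

Pick v_3 = (1, 0, 0)ᵀ.
Then v_2 = N · v_3 = (-2, -1, -2)ᵀ.
Then v_1 = N · v_2 = (-1, 0, -1)ᵀ.

Sanity check: (A − (5)·I) v_1 = (0, 0, 0)ᵀ = 0. ✓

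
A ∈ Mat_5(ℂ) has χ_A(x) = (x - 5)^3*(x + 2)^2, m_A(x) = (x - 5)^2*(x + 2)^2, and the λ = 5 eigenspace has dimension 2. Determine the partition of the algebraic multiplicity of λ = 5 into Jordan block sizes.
Block sizes for λ = 5: [2, 1]

Step 1 — from the characteristic polynomial, algebraic multiplicity of λ = 5 is 3. From dim ker(A − (5)·I) = 2, there are exactly 2 Jordan blocks for λ = 5.
Step 2 — from the minimal polynomial, the factor (x − 5)^2 tells us the largest block for λ = 5 has size 2.
Step 3 — with total size 3, 2 blocks, and largest block 2, the block sizes (in nonincreasing order) are [2, 1].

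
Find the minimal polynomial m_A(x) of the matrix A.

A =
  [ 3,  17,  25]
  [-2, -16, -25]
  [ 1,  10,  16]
x^3 - 3*x^2 + 3*x - 1

The characteristic polynomial is χ_A(x) = (x - 1)^3, so the eigenvalues are known. The minimal polynomial is
  m_A(x) = Π_λ (x − λ)^{k_λ}
where k_λ is the size of the *largest* Jordan block for λ (equivalently, the smallest k with (A − λI)^k v = 0 for every generalised eigenvector v of λ).

  λ = 1: largest Jordan block has size 3, contributing (x − 1)^3

So m_A(x) = (x - 1)^3 = x^3 - 3*x^2 + 3*x - 1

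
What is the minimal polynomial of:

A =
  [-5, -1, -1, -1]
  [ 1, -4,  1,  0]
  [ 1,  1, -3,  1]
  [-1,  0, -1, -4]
x^2 + 8*x + 16

The characteristic polynomial is χ_A(x) = (x + 4)^4, so the eigenvalues are known. The minimal polynomial is
  m_A(x) = Π_λ (x − λ)^{k_λ}
where k_λ is the size of the *largest* Jordan block for λ (equivalently, the smallest k with (A − λI)^k v = 0 for every generalised eigenvector v of λ).

  λ = -4: largest Jordan block has size 2, contributing (x + 4)^2

So m_A(x) = (x + 4)^2 = x^2 + 8*x + 16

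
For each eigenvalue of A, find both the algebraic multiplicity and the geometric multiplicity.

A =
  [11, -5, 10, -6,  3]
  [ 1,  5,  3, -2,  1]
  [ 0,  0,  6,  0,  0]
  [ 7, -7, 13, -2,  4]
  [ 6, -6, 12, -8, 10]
λ = 6: alg = 5, geom = 2

Step 1 — factor the characteristic polynomial to read off the algebraic multiplicities:
  χ_A(x) = (x - 6)^5

Step 2 — compute geometric multiplicities via the rank-nullity identity g(λ) = n − rank(A − λI):
  rank(A − (6)·I) = 3, so dim ker(A − (6)·I) = n − 3 = 2

Summary:
  λ = 6: algebraic multiplicity = 5, geometric multiplicity = 2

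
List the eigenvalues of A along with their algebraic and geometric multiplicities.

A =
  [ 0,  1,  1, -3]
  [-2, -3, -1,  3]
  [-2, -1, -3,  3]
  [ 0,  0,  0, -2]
λ = -2: alg = 4, geom = 3

Step 1 — factor the characteristic polynomial to read off the algebraic multiplicities:
  χ_A(x) = (x + 2)^4

Step 2 — compute geometric multiplicities via the rank-nullity identity g(λ) = n − rank(A − λI):
  rank(A − (-2)·I) = 1, so dim ker(A − (-2)·I) = n − 1 = 3

Summary:
  λ = -2: algebraic multiplicity = 4, geometric multiplicity = 3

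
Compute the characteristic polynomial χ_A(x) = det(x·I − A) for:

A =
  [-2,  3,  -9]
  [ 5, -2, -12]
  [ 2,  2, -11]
x^3 + 15*x^2 + 75*x + 125

Expanding det(x·I − A) (e.g. by cofactor expansion or by noting that A is similar to its Jordan form J, which has the same characteristic polynomial as A) gives
  χ_A(x) = x^3 + 15*x^2 + 75*x + 125
which factors as (x + 5)^3. The eigenvalues (with algebraic multiplicities) are λ = -5 with multiplicity 3.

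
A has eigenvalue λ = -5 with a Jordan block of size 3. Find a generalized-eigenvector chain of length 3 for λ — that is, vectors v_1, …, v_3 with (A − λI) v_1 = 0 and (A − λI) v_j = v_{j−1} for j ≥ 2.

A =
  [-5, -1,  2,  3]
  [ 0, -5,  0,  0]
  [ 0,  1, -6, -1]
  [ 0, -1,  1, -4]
A Jordan chain for λ = -5 of length 3:
v_1 = (-1, 0, 0, 0)ᵀ
v_2 = (-1, 0, 1, -1)ᵀ
v_3 = (0, 1, 0, 0)ᵀ

Let N = A − (-5)·I. We want v_3 with N^3 v_3 = 0 but N^2 v_3 ≠ 0; then v_{j-1} := N · v_j for j = 3, …, 2.

Pick v_3 = (0, 1, 0, 0)ᵀ.
Then v_2 = N · v_3 = (-1, 0, 1, -1)ᵀ.
Then v_1 = N · v_2 = (-1, 0, 0, 0)ᵀ.

Sanity check: (A − (-5)·I) v_1 = (0, 0, 0, 0)ᵀ = 0. ✓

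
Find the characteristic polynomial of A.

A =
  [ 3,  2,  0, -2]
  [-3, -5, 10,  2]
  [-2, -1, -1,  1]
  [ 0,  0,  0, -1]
x^4 + 4*x^3 + 6*x^2 + 4*x + 1

Expanding det(x·I − A) (e.g. by cofactor expansion or by noting that A is similar to its Jordan form J, which has the same characteristic polynomial as A) gives
  χ_A(x) = x^4 + 4*x^3 + 6*x^2 + 4*x + 1
which factors as (x + 1)^4. The eigenvalues (with algebraic multiplicities) are λ = -1 with multiplicity 4.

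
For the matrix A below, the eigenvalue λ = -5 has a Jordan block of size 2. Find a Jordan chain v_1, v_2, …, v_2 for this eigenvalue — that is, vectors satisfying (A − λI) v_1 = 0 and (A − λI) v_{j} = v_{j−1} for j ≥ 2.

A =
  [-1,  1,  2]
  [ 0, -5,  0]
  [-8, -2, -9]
A Jordan chain for λ = -5 of length 2:
v_1 = (4, 0, -8)ᵀ
v_2 = (1, 0, 0)ᵀ

Let N = A − (-5)·I. We want v_2 with N^2 v_2 = 0 but N^1 v_2 ≠ 0; then v_{j-1} := N · v_j for j = 2, …, 2.

Pick v_2 = (1, 0, 0)ᵀ.
Then v_1 = N · v_2 = (4, 0, -8)ᵀ.

Sanity check: (A − (-5)·I) v_1 = (0, 0, 0)ᵀ = 0. ✓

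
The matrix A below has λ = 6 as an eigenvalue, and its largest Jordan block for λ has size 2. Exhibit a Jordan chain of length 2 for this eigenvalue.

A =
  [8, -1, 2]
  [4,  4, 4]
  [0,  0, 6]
A Jordan chain for λ = 6 of length 2:
v_1 = (2, 4, 0)ᵀ
v_2 = (1, 0, 0)ᵀ

Let N = A − (6)·I. We want v_2 with N^2 v_2 = 0 but N^1 v_2 ≠ 0; then v_{j-1} := N · v_j for j = 2, …, 2.

Pick v_2 = (1, 0, 0)ᵀ.
Then v_1 = N · v_2 = (2, 4, 0)ᵀ.

Sanity check: (A − (6)·I) v_1 = (0, 0, 0)ᵀ = 0. ✓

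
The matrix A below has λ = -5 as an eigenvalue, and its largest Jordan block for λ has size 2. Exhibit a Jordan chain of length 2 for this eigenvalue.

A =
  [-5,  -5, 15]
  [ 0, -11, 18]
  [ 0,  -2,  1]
A Jordan chain for λ = -5 of length 2:
v_1 = (-5, -6, -2)ᵀ
v_2 = (0, 1, 0)ᵀ

Let N = A − (-5)·I. We want v_2 with N^2 v_2 = 0 but N^1 v_2 ≠ 0; then v_{j-1} := N · v_j for j = 2, …, 2.

Pick v_2 = (0, 1, 0)ᵀ.
Then v_1 = N · v_2 = (-5, -6, -2)ᵀ.

Sanity check: (A − (-5)·I) v_1 = (0, 0, 0)ᵀ = 0. ✓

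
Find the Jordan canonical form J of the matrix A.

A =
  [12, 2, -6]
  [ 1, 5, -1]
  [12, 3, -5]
J_3(4)

The characteristic polynomial is
  det(x·I − A) = x^3 - 12*x^2 + 48*x - 64 = (x - 4)^3

Eigenvalues and multiplicities (the geometric multiplicity of λ is n − rank(A − λI), which equals the number of Jordan blocks for λ):
  λ = 4: algebraic multiplicity = 3, geometric multiplicity = 1

Determining the block sizes for each eigenvalue:
  λ = 4: one block (gm = 1), so the single block has size am = 3 → block sizes [3]

Assembling the blocks gives a Jordan form
J =
  [4, 1, 0]
  [0, 4, 1]
  [0, 0, 4]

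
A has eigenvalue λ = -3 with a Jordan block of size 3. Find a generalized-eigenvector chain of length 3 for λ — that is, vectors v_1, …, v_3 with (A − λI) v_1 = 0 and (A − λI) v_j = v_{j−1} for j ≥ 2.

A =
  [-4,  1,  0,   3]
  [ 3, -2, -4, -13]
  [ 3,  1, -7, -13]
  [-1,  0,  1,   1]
A Jordan chain for λ = -3 of length 3:
v_1 = (1, 1, 1, 0)ᵀ
v_2 = (-1, 3, 3, -1)ᵀ
v_3 = (1, 0, 0, 0)ᵀ

Let N = A − (-3)·I. We want v_3 with N^3 v_3 = 0 but N^2 v_3 ≠ 0; then v_{j-1} := N · v_j for j = 3, …, 2.

Pick v_3 = (1, 0, 0, 0)ᵀ.
Then v_2 = N · v_3 = (-1, 3, 3, -1)ᵀ.
Then v_1 = N · v_2 = (1, 1, 1, 0)ᵀ.

Sanity check: (A − (-3)·I) v_1 = (0, 0, 0, 0)ᵀ = 0. ✓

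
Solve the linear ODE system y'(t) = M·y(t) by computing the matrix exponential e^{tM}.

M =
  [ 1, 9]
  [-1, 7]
e^{tM} =
  [-3*t*exp(4*t) + exp(4*t), 9*t*exp(4*t)]
  [-t*exp(4*t), 3*t*exp(4*t) + exp(4*t)]

Strategy: write M = P · J · P⁻¹ where J is a Jordan canonical form, so e^{tM} = P · e^{tJ} · P⁻¹, and e^{tJ} can be computed block-by-block.

M has Jordan form
J =
  [4, 1]
  [0, 4]
(up to reordering of blocks).

Per-block formulas:
  For a 2×2 Jordan block J_2(4): exp(t · J_2(4)) = e^(4t)·(I + t·N), where N is the 2×2 nilpotent shift.

After assembling e^{tJ} and conjugating by P, we get:

e^{tM} =
  [-3*t*exp(4*t) + exp(4*t), 9*t*exp(4*t)]
  [-t*exp(4*t), 3*t*exp(4*t) + exp(4*t)]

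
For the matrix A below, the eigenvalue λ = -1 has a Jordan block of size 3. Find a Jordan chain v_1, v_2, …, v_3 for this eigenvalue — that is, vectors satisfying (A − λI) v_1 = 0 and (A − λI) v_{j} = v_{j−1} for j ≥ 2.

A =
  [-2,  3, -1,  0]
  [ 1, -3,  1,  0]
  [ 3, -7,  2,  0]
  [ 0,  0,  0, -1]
A Jordan chain for λ = -1 of length 3:
v_1 = (1, 0, -1, 0)ᵀ
v_2 = (-1, 1, 3, 0)ᵀ
v_3 = (1, 0, 0, 0)ᵀ

Let N = A − (-1)·I. We want v_3 with N^3 v_3 = 0 but N^2 v_3 ≠ 0; then v_{j-1} := N · v_j for j = 3, …, 2.

Pick v_3 = (1, 0, 0, 0)ᵀ.
Then v_2 = N · v_3 = (-1, 1, 3, 0)ᵀ.
Then v_1 = N · v_2 = (1, 0, -1, 0)ᵀ.

Sanity check: (A − (-1)·I) v_1 = (0, 0, 0, 0)ᵀ = 0. ✓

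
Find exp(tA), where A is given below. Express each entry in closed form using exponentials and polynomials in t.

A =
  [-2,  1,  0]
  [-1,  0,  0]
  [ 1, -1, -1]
e^{tA} =
  [-t*exp(-t) + exp(-t), t*exp(-t), 0]
  [-t*exp(-t), t*exp(-t) + exp(-t), 0]
  [t*exp(-t), -t*exp(-t), exp(-t)]

Strategy: write A = P · J · P⁻¹ where J is a Jordan canonical form, so e^{tA} = P · e^{tJ} · P⁻¹, and e^{tJ} can be computed block-by-block.

A has Jordan form
J =
  [-1,  1,  0]
  [ 0, -1,  0]
  [ 0,  0, -1]
(up to reordering of blocks).

Per-block formulas:
  For a 2×2 Jordan block J_2(-1): exp(t · J_2(-1)) = e^(-1t)·(I + t·N), where N is the 2×2 nilpotent shift.
  For a 1×1 block at λ = -1: exp(t · [-1]) = [e^(-1t)].

After assembling e^{tJ} and conjugating by P, we get:

e^{tA} =
  [-t*exp(-t) + exp(-t), t*exp(-t), 0]
  [-t*exp(-t), t*exp(-t) + exp(-t), 0]
  [t*exp(-t), -t*exp(-t), exp(-t)]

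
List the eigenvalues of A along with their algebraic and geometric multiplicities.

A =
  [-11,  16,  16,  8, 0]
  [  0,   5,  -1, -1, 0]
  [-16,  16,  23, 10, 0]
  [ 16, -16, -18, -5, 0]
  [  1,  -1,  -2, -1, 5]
λ = -3: alg = 1, geom = 1; λ = 5: alg = 4, geom = 2

Step 1 — factor the characteristic polynomial to read off the algebraic multiplicities:
  χ_A(x) = (x - 5)^4*(x + 3)

Step 2 — compute geometric multiplicities via the rank-nullity identity g(λ) = n − rank(A − λI):
  rank(A − (-3)·I) = 4, so dim ker(A − (-3)·I) = n − 4 = 1
  rank(A − (5)·I) = 3, so dim ker(A − (5)·I) = n − 3 = 2

Summary:
  λ = -3: algebraic multiplicity = 1, geometric multiplicity = 1
  λ = 5: algebraic multiplicity = 4, geometric multiplicity = 2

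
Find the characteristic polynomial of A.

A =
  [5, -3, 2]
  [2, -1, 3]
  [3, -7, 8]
x^3 - 12*x^2 + 48*x - 64

Expanding det(x·I − A) (e.g. by cofactor expansion or by noting that A is similar to its Jordan form J, which has the same characteristic polynomial as A) gives
  χ_A(x) = x^3 - 12*x^2 + 48*x - 64
which factors as (x - 4)^3. The eigenvalues (with algebraic multiplicities) are λ = 4 with multiplicity 3.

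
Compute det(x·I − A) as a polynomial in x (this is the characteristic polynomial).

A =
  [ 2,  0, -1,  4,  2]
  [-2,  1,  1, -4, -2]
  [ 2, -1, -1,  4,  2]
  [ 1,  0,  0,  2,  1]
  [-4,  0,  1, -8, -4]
x^5

Expanding det(x·I − A) (e.g. by cofactor expansion or by noting that A is similar to its Jordan form J, which has the same characteristic polynomial as A) gives
  χ_A(x) = x^5
which factors as x^5. The eigenvalues (with algebraic multiplicities) are λ = 0 with multiplicity 5.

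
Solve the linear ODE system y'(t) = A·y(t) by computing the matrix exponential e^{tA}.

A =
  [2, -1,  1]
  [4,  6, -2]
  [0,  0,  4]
e^{tA} =
  [-2*t*exp(4*t) + exp(4*t), -t*exp(4*t), t*exp(4*t)]
  [4*t*exp(4*t), 2*t*exp(4*t) + exp(4*t), -2*t*exp(4*t)]
  [0, 0, exp(4*t)]

Strategy: write A = P · J · P⁻¹ where J is a Jordan canonical form, so e^{tA} = P · e^{tJ} · P⁻¹, and e^{tJ} can be computed block-by-block.

A has Jordan form
J =
  [4, 1, 0]
  [0, 4, 0]
  [0, 0, 4]
(up to reordering of blocks).

Per-block formulas:
  For a 1×1 block at λ = 4: exp(t · [4]) = [e^(4t)].
  For a 2×2 Jordan block J_2(4): exp(t · J_2(4)) = e^(4t)·(I + t·N), where N is the 2×2 nilpotent shift.

After assembling e^{tJ} and conjugating by P, we get:

e^{tA} =
  [-2*t*exp(4*t) + exp(4*t), -t*exp(4*t), t*exp(4*t)]
  [4*t*exp(4*t), 2*t*exp(4*t) + exp(4*t), -2*t*exp(4*t)]
  [0, 0, exp(4*t)]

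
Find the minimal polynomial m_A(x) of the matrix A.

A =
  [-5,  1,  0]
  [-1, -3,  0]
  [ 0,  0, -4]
x^2 + 8*x + 16

The characteristic polynomial is χ_A(x) = (x + 4)^3, so the eigenvalues are known. The minimal polynomial is
  m_A(x) = Π_λ (x − λ)^{k_λ}
where k_λ is the size of the *largest* Jordan block for λ (equivalently, the smallest k with (A − λI)^k v = 0 for every generalised eigenvector v of λ).

  λ = -4: largest Jordan block has size 2, contributing (x + 4)^2

So m_A(x) = (x + 4)^2 = x^2 + 8*x + 16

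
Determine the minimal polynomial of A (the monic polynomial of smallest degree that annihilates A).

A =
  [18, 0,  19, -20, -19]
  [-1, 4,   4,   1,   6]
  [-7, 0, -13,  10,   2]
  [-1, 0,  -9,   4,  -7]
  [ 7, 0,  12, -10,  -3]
x^5 - 10*x^4 + 25*x^3 + 20*x^2 - 80*x - 64

The characteristic polynomial is χ_A(x) = (x - 4)^3*(x + 1)^2, so the eigenvalues are known. The minimal polynomial is
  m_A(x) = Π_λ (x − λ)^{k_λ}
where k_λ is the size of the *largest* Jordan block for λ (equivalently, the smallest k with (A − λI)^k v = 0 for every generalised eigenvector v of λ).

  λ = -1: largest Jordan block has size 2, contributing (x + 1)^2
  λ = 4: largest Jordan block has size 3, contributing (x − 4)^3

So m_A(x) = (x - 4)^3*(x + 1)^2 = x^5 - 10*x^4 + 25*x^3 + 20*x^2 - 80*x - 64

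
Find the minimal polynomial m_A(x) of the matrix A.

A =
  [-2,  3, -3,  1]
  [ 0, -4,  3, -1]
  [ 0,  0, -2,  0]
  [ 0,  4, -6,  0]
x^3 + 6*x^2 + 12*x + 8

The characteristic polynomial is χ_A(x) = (x + 2)^4, so the eigenvalues are known. The minimal polynomial is
  m_A(x) = Π_λ (x − λ)^{k_λ}
where k_λ is the size of the *largest* Jordan block for λ (equivalently, the smallest k with (A − λI)^k v = 0 for every generalised eigenvector v of λ).

  λ = -2: largest Jordan block has size 3, contributing (x + 2)^3

So m_A(x) = (x + 2)^3 = x^3 + 6*x^2 + 12*x + 8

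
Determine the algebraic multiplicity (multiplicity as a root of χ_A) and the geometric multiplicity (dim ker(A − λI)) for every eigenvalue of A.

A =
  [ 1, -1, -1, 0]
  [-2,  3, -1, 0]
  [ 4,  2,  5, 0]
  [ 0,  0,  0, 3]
λ = 3: alg = 4, geom = 2

Step 1 — factor the characteristic polynomial to read off the algebraic multiplicities:
  χ_A(x) = (x - 3)^4

Step 2 — compute geometric multiplicities via the rank-nullity identity g(λ) = n − rank(A − λI):
  rank(A − (3)·I) = 2, so dim ker(A − (3)·I) = n − 2 = 2

Summary:
  λ = 3: algebraic multiplicity = 4, geometric multiplicity = 2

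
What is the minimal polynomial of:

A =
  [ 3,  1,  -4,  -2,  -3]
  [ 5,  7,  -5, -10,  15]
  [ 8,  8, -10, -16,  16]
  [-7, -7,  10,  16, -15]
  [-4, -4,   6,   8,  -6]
x^3 - 6*x^2 + 12*x - 8

The characteristic polynomial is χ_A(x) = (x - 2)^5, so the eigenvalues are known. The minimal polynomial is
  m_A(x) = Π_λ (x − λ)^{k_λ}
where k_λ is the size of the *largest* Jordan block for λ (equivalently, the smallest k with (A − λI)^k v = 0 for every generalised eigenvector v of λ).

  λ = 2: largest Jordan block has size 3, contributing (x − 2)^3

So m_A(x) = (x - 2)^3 = x^3 - 6*x^2 + 12*x - 8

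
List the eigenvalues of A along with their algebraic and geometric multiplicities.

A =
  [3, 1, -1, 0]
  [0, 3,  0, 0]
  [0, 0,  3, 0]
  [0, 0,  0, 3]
λ = 3: alg = 4, geom = 3

Step 1 — factor the characteristic polynomial to read off the algebraic multiplicities:
  χ_A(x) = (x - 3)^4

Step 2 — compute geometric multiplicities via the rank-nullity identity g(λ) = n − rank(A − λI):
  rank(A − (3)·I) = 1, so dim ker(A − (3)·I) = n − 1 = 3

Summary:
  λ = 3: algebraic multiplicity = 4, geometric multiplicity = 3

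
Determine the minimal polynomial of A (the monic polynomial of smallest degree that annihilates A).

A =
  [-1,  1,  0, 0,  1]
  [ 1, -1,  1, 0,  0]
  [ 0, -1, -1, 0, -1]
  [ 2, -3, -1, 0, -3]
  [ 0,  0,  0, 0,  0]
x^4 + 3*x^3 + 3*x^2 + x

The characteristic polynomial is χ_A(x) = x^2*(x + 1)^3, so the eigenvalues are known. The minimal polynomial is
  m_A(x) = Π_λ (x − λ)^{k_λ}
where k_λ is the size of the *largest* Jordan block for λ (equivalently, the smallest k with (A − λI)^k v = 0 for every generalised eigenvector v of λ).

  λ = -1: largest Jordan block has size 3, contributing (x + 1)^3
  λ = 0: largest Jordan block has size 1, contributing (x − 0)

So m_A(x) = x*(x + 1)^3 = x^4 + 3*x^3 + 3*x^2 + x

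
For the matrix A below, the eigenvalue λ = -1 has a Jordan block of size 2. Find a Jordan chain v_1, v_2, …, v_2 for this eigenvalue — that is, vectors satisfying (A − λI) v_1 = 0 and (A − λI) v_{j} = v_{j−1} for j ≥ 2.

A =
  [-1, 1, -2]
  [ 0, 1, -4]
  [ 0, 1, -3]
A Jordan chain for λ = -1 of length 2:
v_1 = (1, 2, 1)ᵀ
v_2 = (0, 1, 0)ᵀ

Let N = A − (-1)·I. We want v_2 with N^2 v_2 = 0 but N^1 v_2 ≠ 0; then v_{j-1} := N · v_j for j = 2, …, 2.

Pick v_2 = (0, 1, 0)ᵀ.
Then v_1 = N · v_2 = (1, 2, 1)ᵀ.

Sanity check: (A − (-1)·I) v_1 = (0, 0, 0)ᵀ = 0. ✓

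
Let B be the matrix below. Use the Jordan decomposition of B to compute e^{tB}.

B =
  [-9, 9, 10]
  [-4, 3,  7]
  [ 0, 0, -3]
e^{tB} =
  [-6*t*exp(-3*t) + exp(-3*t), 9*t*exp(-3*t), 3*t^2*exp(-3*t)/2 + 10*t*exp(-3*t)]
  [-4*t*exp(-3*t), 6*t*exp(-3*t) + exp(-3*t), t^2*exp(-3*t) + 7*t*exp(-3*t)]
  [0, 0, exp(-3*t)]

Strategy: write B = P · J · P⁻¹ where J is a Jordan canonical form, so e^{tB} = P · e^{tJ} · P⁻¹, and e^{tJ} can be computed block-by-block.

B has Jordan form
J =
  [-3,  1,  0]
  [ 0, -3,  1]
  [ 0,  0, -3]
(up to reordering of blocks).

Per-block formulas:
  For a 3×3 Jordan block J_3(-3): exp(t · J_3(-3)) = e^(-3t)·(I + t·N + (t^2/2)·N^2), where N is the 3×3 nilpotent shift.

After assembling e^{tJ} and conjugating by P, we get:

e^{tB} =
  [-6*t*exp(-3*t) + exp(-3*t), 9*t*exp(-3*t), 3*t^2*exp(-3*t)/2 + 10*t*exp(-3*t)]
  [-4*t*exp(-3*t), 6*t*exp(-3*t) + exp(-3*t), t^2*exp(-3*t) + 7*t*exp(-3*t)]
  [0, 0, exp(-3*t)]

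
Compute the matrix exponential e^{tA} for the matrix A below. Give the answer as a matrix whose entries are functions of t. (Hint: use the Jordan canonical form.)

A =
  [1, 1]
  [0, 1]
e^{tA} =
  [exp(t), t*exp(t)]
  [0, exp(t)]

Strategy: write A = P · J · P⁻¹ where J is a Jordan canonical form, so e^{tA} = P · e^{tJ} · P⁻¹, and e^{tJ} can be computed block-by-block.

A has Jordan form
J =
  [1, 1]
  [0, 1]
(up to reordering of blocks).

Per-block formulas:
  For a 2×2 Jordan block J_2(1): exp(t · J_2(1)) = e^(1t)·(I + t·N), where N is the 2×2 nilpotent shift.

After assembling e^{tJ} and conjugating by P, we get:

e^{tA} =
  [exp(t), t*exp(t)]
  [0, exp(t)]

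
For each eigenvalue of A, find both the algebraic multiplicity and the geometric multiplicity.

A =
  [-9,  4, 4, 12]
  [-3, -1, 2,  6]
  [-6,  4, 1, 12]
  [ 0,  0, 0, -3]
λ = -3: alg = 4, geom = 3

Step 1 — factor the characteristic polynomial to read off the algebraic multiplicities:
  χ_A(x) = (x + 3)^4

Step 2 — compute geometric multiplicities via the rank-nullity identity g(λ) = n − rank(A − λI):
  rank(A − (-3)·I) = 1, so dim ker(A − (-3)·I) = n − 1 = 3

Summary:
  λ = -3: algebraic multiplicity = 4, geometric multiplicity = 3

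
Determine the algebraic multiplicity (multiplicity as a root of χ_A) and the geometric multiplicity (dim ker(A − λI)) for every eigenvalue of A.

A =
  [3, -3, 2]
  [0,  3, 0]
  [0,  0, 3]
λ = 3: alg = 3, geom = 2

Step 1 — factor the characteristic polynomial to read off the algebraic multiplicities:
  χ_A(x) = (x - 3)^3

Step 2 — compute geometric multiplicities via the rank-nullity identity g(λ) = n − rank(A − λI):
  rank(A − (3)·I) = 1, so dim ker(A − (3)·I) = n − 1 = 2

Summary:
  λ = 3: algebraic multiplicity = 3, geometric multiplicity = 2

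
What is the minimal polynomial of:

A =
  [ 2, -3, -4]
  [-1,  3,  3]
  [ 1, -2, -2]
x^3 - 3*x^2 + 3*x - 1

The characteristic polynomial is χ_A(x) = (x - 1)^3, so the eigenvalues are known. The minimal polynomial is
  m_A(x) = Π_λ (x − λ)^{k_λ}
where k_λ is the size of the *largest* Jordan block for λ (equivalently, the smallest k with (A − λI)^k v = 0 for every generalised eigenvector v of λ).

  λ = 1: largest Jordan block has size 3, contributing (x − 1)^3

So m_A(x) = (x - 1)^3 = x^3 - 3*x^2 + 3*x - 1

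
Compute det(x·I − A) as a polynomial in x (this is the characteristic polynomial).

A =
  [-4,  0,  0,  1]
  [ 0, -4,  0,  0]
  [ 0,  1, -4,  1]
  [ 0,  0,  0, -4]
x^4 + 16*x^3 + 96*x^2 + 256*x + 256

Expanding det(x·I − A) (e.g. by cofactor expansion or by noting that A is similar to its Jordan form J, which has the same characteristic polynomial as A) gives
  χ_A(x) = x^4 + 16*x^3 + 96*x^2 + 256*x + 256
which factors as (x + 4)^4. The eigenvalues (with algebraic multiplicities) are λ = -4 with multiplicity 4.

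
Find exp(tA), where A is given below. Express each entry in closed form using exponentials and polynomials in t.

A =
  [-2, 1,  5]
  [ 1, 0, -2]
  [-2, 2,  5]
e^{tA} =
  [-3*t*exp(t) + exp(t), 3*t^2*exp(t) + t*exp(t), 3*t^2*exp(t)/2 + 5*t*exp(t)]
  [t*exp(t), -t^2*exp(t) - t*exp(t) + exp(t), -t^2*exp(t)/2 - 2*t*exp(t)]
  [-2*t*exp(t), 2*t^2*exp(t) + 2*t*exp(t), t^2*exp(t) + 4*t*exp(t) + exp(t)]

Strategy: write A = P · J · P⁻¹ where J is a Jordan canonical form, so e^{tA} = P · e^{tJ} · P⁻¹, and e^{tJ} can be computed block-by-block.

A has Jordan form
J =
  [1, 1, 0]
  [0, 1, 1]
  [0, 0, 1]
(up to reordering of blocks).

Per-block formulas:
  For a 3×3 Jordan block J_3(1): exp(t · J_3(1)) = e^(1t)·(I + t·N + (t^2/2)·N^2), where N is the 3×3 nilpotent shift.

After assembling e^{tJ} and conjugating by P, we get:

e^{tA} =
  [-3*t*exp(t) + exp(t), 3*t^2*exp(t) + t*exp(t), 3*t^2*exp(t)/2 + 5*t*exp(t)]
  [t*exp(t), -t^2*exp(t) - t*exp(t) + exp(t), -t^2*exp(t)/2 - 2*t*exp(t)]
  [-2*t*exp(t), 2*t^2*exp(t) + 2*t*exp(t), t^2*exp(t) + 4*t*exp(t) + exp(t)]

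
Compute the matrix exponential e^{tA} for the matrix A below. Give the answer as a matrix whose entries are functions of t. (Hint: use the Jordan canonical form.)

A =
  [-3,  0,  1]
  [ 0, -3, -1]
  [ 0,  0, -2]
e^{tA} =
  [exp(-3*t), 0, exp(-2*t) - exp(-3*t)]
  [0, exp(-3*t), -exp(-2*t) + exp(-3*t)]
  [0, 0, exp(-2*t)]

Strategy: write A = P · J · P⁻¹ where J is a Jordan canonical form, so e^{tA} = P · e^{tJ} · P⁻¹, and e^{tJ} can be computed block-by-block.

A has Jordan form
J =
  [-3,  0,  0]
  [ 0, -3,  0]
  [ 0,  0, -2]
(up to reordering of blocks).

Per-block formulas:
  For a 1×1 block at λ = -3: exp(t · [-3]) = [e^(-3t)].
  For a 1×1 block at λ = -2: exp(t · [-2]) = [e^(-2t)].

After assembling e^{tJ} and conjugating by P, we get:

e^{tA} =
  [exp(-3*t), 0, exp(-2*t) - exp(-3*t)]
  [0, exp(-3*t), -exp(-2*t) + exp(-3*t)]
  [0, 0, exp(-2*t)]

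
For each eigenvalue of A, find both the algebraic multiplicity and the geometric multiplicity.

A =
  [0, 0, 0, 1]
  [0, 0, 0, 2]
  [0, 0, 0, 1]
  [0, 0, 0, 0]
λ = 0: alg = 4, geom = 3

Step 1 — factor the characteristic polynomial to read off the algebraic multiplicities:
  χ_A(x) = x^4

Step 2 — compute geometric multiplicities via the rank-nullity identity g(λ) = n − rank(A − λI):
  rank(A − (0)·I) = 1, so dim ker(A − (0)·I) = n − 1 = 3

Summary:
  λ = 0: algebraic multiplicity = 4, geometric multiplicity = 3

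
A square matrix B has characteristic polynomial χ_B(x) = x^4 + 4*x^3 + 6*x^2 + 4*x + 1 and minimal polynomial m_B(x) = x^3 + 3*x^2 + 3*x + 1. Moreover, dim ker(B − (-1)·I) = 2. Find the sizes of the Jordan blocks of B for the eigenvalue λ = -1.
Block sizes for λ = -1: [3, 1]

Step 1 — from the characteristic polynomial, algebraic multiplicity of λ = -1 is 4. From dim ker(B − (-1)·I) = 2, there are exactly 2 Jordan blocks for λ = -1.
Step 2 — from the minimal polynomial, the factor (x + 1)^3 tells us the largest block for λ = -1 has size 3.
Step 3 — with total size 4, 2 blocks, and largest block 3, the block sizes (in nonincreasing order) are [3, 1].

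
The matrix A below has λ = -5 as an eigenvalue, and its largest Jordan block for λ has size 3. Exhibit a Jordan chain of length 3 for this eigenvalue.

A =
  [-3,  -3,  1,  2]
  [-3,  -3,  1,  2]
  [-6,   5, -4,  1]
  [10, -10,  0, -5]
A Jordan chain for λ = -5 of length 3:
v_1 = (-1, -1, -1, 0)ᵀ
v_2 = (2, 2, 1, 0)ᵀ
v_3 = (0, 0, 0, 1)ᵀ

Let N = A − (-5)·I. We want v_3 with N^3 v_3 = 0 but N^2 v_3 ≠ 0; then v_{j-1} := N · v_j for j = 3, …, 2.

Pick v_3 = (0, 0, 0, 1)ᵀ.
Then v_2 = N · v_3 = (2, 2, 1, 0)ᵀ.
Then v_1 = N · v_2 = (-1, -1, -1, 0)ᵀ.

Sanity check: (A − (-5)·I) v_1 = (0, 0, 0, 0)ᵀ = 0. ✓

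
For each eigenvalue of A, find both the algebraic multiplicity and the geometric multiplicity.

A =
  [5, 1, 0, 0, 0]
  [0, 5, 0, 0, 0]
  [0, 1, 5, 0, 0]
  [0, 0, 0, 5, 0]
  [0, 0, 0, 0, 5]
λ = 5: alg = 5, geom = 4

Step 1 — factor the characteristic polynomial to read off the algebraic multiplicities:
  χ_A(x) = (x - 5)^5

Step 2 — compute geometric multiplicities via the rank-nullity identity g(λ) = n − rank(A − λI):
  rank(A − (5)·I) = 1, so dim ker(A − (5)·I) = n − 1 = 4

Summary:
  λ = 5: algebraic multiplicity = 5, geometric multiplicity = 4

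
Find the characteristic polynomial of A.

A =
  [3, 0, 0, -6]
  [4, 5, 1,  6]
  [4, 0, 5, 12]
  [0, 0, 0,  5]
x^4 - 18*x^3 + 120*x^2 - 350*x + 375

Expanding det(x·I − A) (e.g. by cofactor expansion or by noting that A is similar to its Jordan form J, which has the same characteristic polynomial as A) gives
  χ_A(x) = x^4 - 18*x^3 + 120*x^2 - 350*x + 375
which factors as (x - 5)^3*(x - 3). The eigenvalues (with algebraic multiplicities) are λ = 3 with multiplicity 1, λ = 5 with multiplicity 3.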